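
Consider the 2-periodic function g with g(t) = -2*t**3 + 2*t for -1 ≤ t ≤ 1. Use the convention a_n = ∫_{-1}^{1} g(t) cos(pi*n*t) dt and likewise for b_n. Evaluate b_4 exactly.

-3/(8*pi**3)

b_4 = ∫_{-1}^{1} g(t) sin(4*pi*t) dt.
g is odd and sin(4*pi*t) is odd, so the integrand is even and b_4 = 2 ∫_0^{1} g(t) sin(4*pi*t) dt.
Integrating by parts three times (tabular method), an antiderivative of (-2*t**3 + 2*t) sin(4*pi*t) is t**3*cos(4*pi*t)/(2*pi) - 3*t**2*sin(4*pi*t)/(8*pi**2) - t*cos(4*pi*t)/(2*pi) - 3*t*cos(4*pi*t)/(16*pi**3) + 3*sin(4*pi*t)/(64*pi**4) + sin(4*pi*t)/(8*pi**2); evaluating from 0 to 1: ∫_{0}^{1} (-2*t**3 + 2*t) sin(4*pi*t) dt = (-3/(16*pi**3)) - (0) = -3/(16*pi**3).
Hence b_4 = 2·(-3/(16*pi**3)) = -3/(8*pi**3).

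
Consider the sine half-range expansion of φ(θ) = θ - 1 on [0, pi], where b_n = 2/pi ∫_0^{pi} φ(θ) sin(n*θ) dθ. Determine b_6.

b_6 = 2/pi ∫_0^{pi} (θ - 1) sin(6*θ) dθ.
Integrating by parts (boundary term plus one more integral), an antiderivative of (θ - 1) sin(6*θ) is -θ*cos(6*θ)/6 + sin(6*θ)/36 + cos(6*θ)/6; evaluating from 0 to pi: ∫_{0}^{pi} (θ - 1) sin(6*θ) dθ = (1/6 - pi/6) - (1/6) = -pi/6.
Hence b_6 = (2/pi)·(-pi/6) = -1/3.

-1/3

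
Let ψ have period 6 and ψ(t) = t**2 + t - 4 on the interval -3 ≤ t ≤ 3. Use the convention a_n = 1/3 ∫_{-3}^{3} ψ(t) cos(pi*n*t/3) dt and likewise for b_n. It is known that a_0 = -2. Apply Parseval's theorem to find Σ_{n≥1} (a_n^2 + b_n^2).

102/5

Parseval: a_0^2/2 + Σ_{n≥1} (a_n^2+b_n^2) = 1/3 ∫_{-3}^{3} ψ(t)^2 dt = 112/5.
Subtract a_0^2/2 = 2: Σ (a_n^2+b_n^2) = 102/5.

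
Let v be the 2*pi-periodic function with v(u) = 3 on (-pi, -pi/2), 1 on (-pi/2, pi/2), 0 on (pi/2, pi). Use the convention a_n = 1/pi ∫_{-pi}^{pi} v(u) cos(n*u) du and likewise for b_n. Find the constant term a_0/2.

5/4

a_0 = 1/pi ∫_{-pi}^{pi} v(u) du = 1/pi · (5*pi/2) = 5/2.
So the constant term a_0/2 = 5/4.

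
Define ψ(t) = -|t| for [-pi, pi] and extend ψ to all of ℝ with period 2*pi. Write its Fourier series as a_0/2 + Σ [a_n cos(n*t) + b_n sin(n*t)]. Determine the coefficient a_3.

a_3 = 1/pi ∫_{-pi}^{pi} ψ(t) cos(3*t) dt.
ψ is even and cos(3*t) is even, so the integrand is even and a_3 = 2/pi ∫_0^{pi} ψ(t) cos(3*t) dt.
Integrating by parts (boundary term plus one more integral), an antiderivative of (-t) cos(3*t) is -t*sin(3*t)/3 - cos(3*t)/9; evaluating from 0 to pi: ∫_{0}^{pi} (-t) cos(3*t) dt = (1/9) - (-1/9) = 2/9.
Hence a_3 = (2/pi)·(2/9) = 4/(9*pi).

4/(9*pi)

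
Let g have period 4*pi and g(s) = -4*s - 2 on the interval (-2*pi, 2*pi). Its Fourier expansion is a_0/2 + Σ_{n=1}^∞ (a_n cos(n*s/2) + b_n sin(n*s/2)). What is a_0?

a_0 = (1/(2*pi)) ∫_{-2*pi}^{2*pi} g(s) ds = (1/(2*pi)) · (-8*pi) = -4.

-4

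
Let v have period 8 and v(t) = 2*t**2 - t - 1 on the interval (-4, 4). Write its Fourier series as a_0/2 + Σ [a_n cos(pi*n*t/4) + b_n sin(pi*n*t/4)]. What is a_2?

32/pi**2

a_2 = 1/4 ∫_{-4}^{4} v(t) cos(pi*t/2) dt.
Integrating by parts twice (tabular method), an antiderivative of (2*t**2 - t - 1) cos(pi*t/2) is 4*t**2*sin(pi*t/2)/pi - 2*t*sin(pi*t/2)/pi + 16*t*cos(pi*t/2)/pi**2 - 32*sin(pi*t/2)/pi**3 - 2*sin(pi*t/2)/pi - 4*cos(pi*t/2)/pi**2; evaluating from -4 to 4: ∫_{-4}^{4} (2*t**2 - t - 1) cos(pi*t/2) dt = (60/pi**2) - (-68/pi**2) = 128/pi**2.
Hence a_2 = (1/4)·(128/pi**2) = 32/pi**2.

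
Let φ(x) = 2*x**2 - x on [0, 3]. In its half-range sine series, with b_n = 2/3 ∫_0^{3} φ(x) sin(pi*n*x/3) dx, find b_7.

b_7 = 2/3 ∫_0^{3} (2*x**2 - x) sin(7*pi*x/3) dx.
Integrating by parts twice (tabular method), an antiderivative of (2*x**2 - x) sin(7*pi*x/3) is -6*x**2*cos(7*pi*x/3)/(7*pi) + 36*x*sin(7*pi*x/3)/(49*pi**2) + 3*x*cos(7*pi*x/3)/(7*pi) - 9*sin(7*pi*x/3)/(49*pi**2) + 108*cos(7*pi*x/3)/(343*pi**3); evaluating from 0 to 3: ∫_{0}^{3} (2*x**2 - x) sin(7*pi*x/3) dx = (9*(-12 + 245*pi**2)/(343*pi**3)) - (108/(343*pi**3)) = 9*(-24 + 245*pi**2)/(343*pi**3).
Hence b_7 = (2/3)·(9*(-24 + 245*pi**2)/(343*pi**3)) = 6*(-24 + 245*pi**2)/(343*pi**3).

6*(-24 + 245*pi**2)/(343*pi**3)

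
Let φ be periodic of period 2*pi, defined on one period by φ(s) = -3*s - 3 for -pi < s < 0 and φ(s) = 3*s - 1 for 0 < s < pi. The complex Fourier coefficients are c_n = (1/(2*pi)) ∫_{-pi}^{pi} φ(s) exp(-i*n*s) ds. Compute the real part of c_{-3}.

-2/(3*pi)

Since φ is real-valued, Re(c_{-3}) = (1/(2*pi)) ∫_{-pi}^{pi} φ(s) cos(-3*s) ds = a_{3}/2.
Split the integral at the breakpoints.
Integrating by parts (boundary term plus one more integral), an antiderivative of (-3*s - 3) cos(-3*s) is -s*sin(3*s) - sin(3*s) - cos(3*s)/3; evaluating from -pi to 0: ∫_{-pi}^{0} (-3*s - 3) cos(-3*s) ds = (-1/3) - (1/3) = -2/3.
Integrating by parts (boundary term plus one more integral), an antiderivative of (3*s - 1) cos(-3*s) is s*sin(3*s) - sin(3*s)/3 + cos(3*s)/3; evaluating from 0 to pi: ∫_{0}^{pi} (3*s - 1) cos(-3*s) ds = (-1/3) - (1/3) = -2/3.
So ∫_{-pi}^{pi} φ(s) cos(-3*s) ds = -4/3.
Hence Re(c_{-3}) = (1/(2*pi))·(-4/3) = -2/(3*pi).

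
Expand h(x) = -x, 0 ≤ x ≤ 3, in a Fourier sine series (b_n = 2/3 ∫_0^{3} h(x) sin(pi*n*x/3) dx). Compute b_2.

3/pi

b_2 = 2/3 ∫_0^{3} (-x) sin(2*pi*x/3) dx.
Integrating by parts (boundary term plus one more integral), an antiderivative of (-x) sin(2*pi*x/3) is 3*x*cos(2*pi*x/3)/(2*pi) - 9*sin(2*pi*x/3)/(4*pi**2); evaluating from 0 to 3: ∫_{0}^{3} (-x) sin(2*pi*x/3) dx = (9/(2*pi)) - (0) = 9/(2*pi).
Hence b_2 = (2/3)·(9/(2*pi)) = 3/pi.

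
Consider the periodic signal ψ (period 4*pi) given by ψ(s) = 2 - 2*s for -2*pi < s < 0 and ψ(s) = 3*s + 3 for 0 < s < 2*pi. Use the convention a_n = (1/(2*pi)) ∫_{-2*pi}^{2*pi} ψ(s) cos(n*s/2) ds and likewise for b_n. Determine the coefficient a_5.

a_5 = (1/(2*pi)) ∫_{-2*pi}^{2*pi} ψ(s) cos(5*s/2) ds.
Split the integral at the breakpoints.
Integrating by parts (boundary term plus one more integral), an antiderivative of (2 - 2*s) cos(5*s/2) is -4*s*sin(5*s/2)/5 + 4*sin(5*s/2)/5 - 8*cos(5*s/2)/25; evaluating from -2*pi to 0: ∫_{-2*pi}^{0} (2 - 2*s) cos(5*s/2) ds = (-8/25) - (8/25) = -16/25.
Integrating by parts (boundary term plus one more integral), an antiderivative of (3*s + 3) cos(5*s/2) is 6*s*sin(5*s/2)/5 + 6*sin(5*s/2)/5 + 12*cos(5*s/2)/25; evaluating from 0 to 2*pi: ∫_{0}^{2*pi} (3*s + 3) cos(5*s/2) ds = (-12/25) - (12/25) = -24/25.
Summing the pieces and multiplying by (1/(2*pi)) gives a_5 = -4/(5*pi).

-4/(5*pi)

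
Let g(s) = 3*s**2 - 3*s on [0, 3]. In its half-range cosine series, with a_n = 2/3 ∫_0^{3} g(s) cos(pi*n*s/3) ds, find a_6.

a_6 = 2/3 ∫_0^{3} (3*s**2 - 3*s) cos(2*pi*s) ds.
Integrating by parts twice (tabular method), an antiderivative of (3*s**2 - 3*s) cos(2*pi*s) is 3*s**2*sin(2*pi*s)/(2*pi) - 3*s*sin(2*pi*s)/(2*pi) + 3*s*cos(2*pi*s)/(2*pi**2) - 3*sin(2*pi*s)/(4*pi**3) - 3*cos(2*pi*s)/(4*pi**2); evaluating from 0 to 3: ∫_{0}^{3} (3*s**2 - 3*s) cos(2*pi*s) ds = (15/(4*pi**2)) - (-3/(4*pi**2)) = 9/(2*pi**2).
Hence a_6 = (2/3)·(9/(2*pi**2)) = 3/pi**2.

3/pi**2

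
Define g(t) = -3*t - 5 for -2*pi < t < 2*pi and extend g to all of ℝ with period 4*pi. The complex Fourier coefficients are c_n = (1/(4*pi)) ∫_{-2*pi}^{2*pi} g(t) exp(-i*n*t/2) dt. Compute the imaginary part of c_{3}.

2

Since g is real-valued, Im(c_{3}) = -(1/(4*pi)) ∫_{-2*pi}^{2*pi} g(t) sin(3*t/2) dt = -b_{3}/2.
Integrating by parts (boundary term plus one more integral), an antiderivative of (-3*t - 5) sin(3*t/2) is 2*t*cos(3*t/2) - 4*sin(3*t/2)/3 + 10*cos(3*t/2)/3; evaluating from -2*pi to 2*pi: ∫_{-2*pi}^{2*pi} (-3*t - 5) sin(3*t/2) dt = (-4*pi - 10/3) - (-10/3 + 4*pi) = -8*pi.
Hence Im(c_{3}) = (-1/(4*pi))·(-8*pi) = 2.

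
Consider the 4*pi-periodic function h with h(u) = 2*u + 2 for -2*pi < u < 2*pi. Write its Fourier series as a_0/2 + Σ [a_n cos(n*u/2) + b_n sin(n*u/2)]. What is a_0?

4

a_0 = (1/(2*pi)) ∫_{-2*pi}^{2*pi} h(u) du = (1/(2*pi)) · (8*pi) = 4.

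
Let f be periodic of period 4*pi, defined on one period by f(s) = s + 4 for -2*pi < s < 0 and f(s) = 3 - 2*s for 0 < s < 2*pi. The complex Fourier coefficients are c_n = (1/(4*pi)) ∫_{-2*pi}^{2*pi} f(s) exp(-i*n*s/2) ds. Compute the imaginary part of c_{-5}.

(-pi - 1)/(5*pi)

Since f is real-valued, Im(c_{-5}) = -(1/(4*pi)) ∫_{-2*pi}^{2*pi} f(s) sin(-5*s/2) ds = b_{5}/2.
Split the integral at the breakpoints.
Integrating by parts (boundary term plus one more integral), an antiderivative of (s + 4) sin(-5*s/2) is 2*s*cos(5*s/2)/5 - 4*sin(5*s/2)/25 + 8*cos(5*s/2)/5; evaluating from -2*pi to 0: ∫_{-2*pi}^{0} (s + 4) sin(-5*s/2) ds = (8/5) - (-8/5 + 4*pi/5) = 16/5 - 4*pi/5.
Integrating by parts (boundary term plus one more integral), an antiderivative of (3 - 2*s) sin(-5*s/2) is -4*s*cos(5*s/2)/5 + 8*sin(5*s/2)/25 + 6*cos(5*s/2)/5; evaluating from 0 to 2*pi: ∫_{0}^{2*pi} (3 - 2*s) sin(-5*s/2) ds = (-6/5 + 8*pi/5) - (6/5) = -12/5 + 8*pi/5.
So ∫_{-2*pi}^{2*pi} f(s) sin(-5*s/2) ds = 4/5 + 4*pi/5.
Hence Im(c_{-5}) = (-1/(4*pi))·(4/5 + 4*pi/5) = (-pi - 1)/(5*pi).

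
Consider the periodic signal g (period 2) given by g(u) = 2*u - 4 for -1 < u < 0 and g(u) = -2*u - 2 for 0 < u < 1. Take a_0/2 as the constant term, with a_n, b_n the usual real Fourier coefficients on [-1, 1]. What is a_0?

a_0 = ∫_{-1}^{1} g(u) du = -8.

-8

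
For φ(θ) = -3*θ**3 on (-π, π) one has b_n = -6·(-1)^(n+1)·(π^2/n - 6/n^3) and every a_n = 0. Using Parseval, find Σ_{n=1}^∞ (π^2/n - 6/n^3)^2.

Parseval: Σ b_n^2 = (1/π) ∫_{-π}^{π} φ(θ)^2 dθ = 18*pi**6/7.
b_n^2 = 36·(π^2/n - 6/n^3)^2, so the sum equals (18*pi**6/7)/36 = pi**6/14.

pi**6/14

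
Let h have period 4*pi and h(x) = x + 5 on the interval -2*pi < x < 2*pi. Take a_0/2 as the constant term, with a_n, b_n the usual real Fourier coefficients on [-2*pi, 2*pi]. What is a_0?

a_0 = (1/(2*pi)) ∫_{-2*pi}^{2*pi} h(x) dx = (1/(2*pi)) · (20*pi) = 10.

10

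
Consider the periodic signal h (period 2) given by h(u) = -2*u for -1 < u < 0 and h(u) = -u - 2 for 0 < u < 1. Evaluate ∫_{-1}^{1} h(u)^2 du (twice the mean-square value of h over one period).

∫_{-1}^{1} h(u)^2 du = 23/3.

23/3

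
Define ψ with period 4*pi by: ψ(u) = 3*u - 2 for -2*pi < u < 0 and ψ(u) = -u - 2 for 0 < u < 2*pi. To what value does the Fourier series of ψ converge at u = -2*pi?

At u = -2*pi the one-sided limits are ψ(-2*pi^-) = -2*pi - 2 and ψ(-2*pi^+) = -6*pi - 2.
By Dirichlet's theorem the series converges to their average, [(-2*pi - 2) + (-6*pi - 2)]/2 = -4*pi - 2.

-4*pi - 2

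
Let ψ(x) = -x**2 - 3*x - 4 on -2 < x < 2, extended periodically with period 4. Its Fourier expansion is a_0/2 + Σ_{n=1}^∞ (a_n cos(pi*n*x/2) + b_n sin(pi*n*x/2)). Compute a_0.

-32/3

a_0 = 1/2 ∫_{-2}^{2} ψ(x) dx = 1/2 · (-64/3) = -32/3.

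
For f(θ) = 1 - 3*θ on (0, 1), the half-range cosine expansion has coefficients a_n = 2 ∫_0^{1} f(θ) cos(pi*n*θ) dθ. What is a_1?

12/pi**2

a_1 = 2 ∫_0^{1} (1 - 3*θ) cos(pi*θ) dθ.
Integrating by parts (boundary term plus one more integral), an antiderivative of (1 - 3*θ) cos(pi*θ) is -3*θ*sin(pi*θ)/pi + sin(pi*θ)/pi - 3*cos(pi*θ)/pi**2; evaluating from 0 to 1: ∫_{0}^{1} (1 - 3*θ) cos(pi*θ) dθ = (3/pi**2) - (-3/pi**2) = 6/pi**2.
Hence a_1 = 2·(6/pi**2) = 12/pi**2.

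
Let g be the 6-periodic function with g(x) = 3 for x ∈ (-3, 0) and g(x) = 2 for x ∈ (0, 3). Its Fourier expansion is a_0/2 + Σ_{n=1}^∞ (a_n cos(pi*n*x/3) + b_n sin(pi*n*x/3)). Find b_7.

-2/(7*pi)

b_7 = 1/3 ∫_{-3}^{3} g(x) sin(7*pi*x/3) dx.
Split the integral at the breakpoints.
Directly, an antiderivative of (3) sin(7*pi*x/3) is -9*cos(7*pi*x/3)/(7*pi); evaluating from -3 to 0: ∫_{-3}^{0} (3) sin(7*pi*x/3) dx = (-9/(7*pi)) - (9/(7*pi)) = -18/(7*pi).
Directly, an antiderivative of (2) sin(7*pi*x/3) is -6*cos(7*pi*x/3)/(7*pi); evaluating from 0 to 3: ∫_{0}^{3} (2) sin(7*pi*x/3) dx = (6/(7*pi)) - (-6/(7*pi)) = 12/(7*pi).
Summing the pieces and multiplying by (1/3) gives b_7 = -2/(7*pi).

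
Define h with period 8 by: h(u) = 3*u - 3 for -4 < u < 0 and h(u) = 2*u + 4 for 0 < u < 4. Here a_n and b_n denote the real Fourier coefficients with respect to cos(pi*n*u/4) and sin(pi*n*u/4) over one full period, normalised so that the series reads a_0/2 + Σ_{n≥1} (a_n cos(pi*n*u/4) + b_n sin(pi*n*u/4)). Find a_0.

-1

a_0 = 1/4 ∫_{-4}^{4} h(u) du = 1/4 · (-4) = -1.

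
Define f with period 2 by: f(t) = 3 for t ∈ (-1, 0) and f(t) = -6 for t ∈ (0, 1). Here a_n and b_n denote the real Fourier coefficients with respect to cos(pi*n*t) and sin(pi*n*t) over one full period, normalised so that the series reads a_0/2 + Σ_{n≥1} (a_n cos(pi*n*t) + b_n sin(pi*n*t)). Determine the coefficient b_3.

b_3 = ∫_{-1}^{1} f(t) sin(3*pi*t) dt.
Split the integral at the breakpoints.
Directly, an antiderivative of (3) sin(3*pi*t) is -cos(3*pi*t)/pi; evaluating from -1 to 0: ∫_{-1}^{0} (3) sin(3*pi*t) dt = (-1/pi) - (1/pi) = -2/pi.
Directly, an antiderivative of (-6) sin(3*pi*t) is 2*cos(3*pi*t)/pi; evaluating from 0 to 1: ∫_{0}^{1} (-6) sin(3*pi*t) dt = (-2/pi) - (2/pi) = -4/pi.
Summing the pieces gives b_3 = -6/pi.

-6/pi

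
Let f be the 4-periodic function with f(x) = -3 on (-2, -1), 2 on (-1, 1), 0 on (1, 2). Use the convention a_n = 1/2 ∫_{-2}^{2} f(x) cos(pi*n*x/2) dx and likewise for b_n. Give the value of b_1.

3/pi

b_1 = 1/2 ∫_{-2}^{2} f(x) sin(pi*x/2) dx.
Split the integral at the breakpoints.
Directly, an antiderivative of (-3) sin(pi*x/2) is 6*cos(pi*x/2)/pi; evaluating from -2 to -1: ∫_{-2}^{-1} (-3) sin(pi*x/2) dx = (0) - (-6/pi) = 6/pi.
Directly, an antiderivative of (2) sin(pi*x/2) is -4*cos(pi*x/2)/pi; evaluating from -1 to 1: ∫_{-1}^{1} (2) sin(pi*x/2) dx = (0) - (0) = 0.
∫_{1}^{2} (0) sin(pi*x/2) dx = 0.
Summing the pieces and multiplying by (1/2) gives b_1 = 3/pi.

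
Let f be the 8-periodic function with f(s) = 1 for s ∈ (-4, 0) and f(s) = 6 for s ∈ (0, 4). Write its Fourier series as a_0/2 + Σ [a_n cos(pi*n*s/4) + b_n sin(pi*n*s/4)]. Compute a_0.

7

a_0 = 1/4 ∫_{-4}^{4} f(s) ds = 1/4 · (28) = 7.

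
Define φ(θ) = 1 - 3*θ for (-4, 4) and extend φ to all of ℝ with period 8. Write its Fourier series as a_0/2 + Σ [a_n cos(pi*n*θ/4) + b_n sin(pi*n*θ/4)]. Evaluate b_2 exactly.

12/pi

b_2 = 1/4 ∫_{-4}^{4} φ(θ) sin(pi*θ/2) dθ.
Integrating by parts (boundary term plus one more integral), an antiderivative of (1 - 3*θ) sin(pi*θ/2) is 6*θ*cos(pi*θ/2)/pi - 12*sin(pi*θ/2)/pi**2 - 2*cos(pi*θ/2)/pi; evaluating from -4 to 4: ∫_{-4}^{4} (1 - 3*θ) sin(pi*θ/2) dθ = (22/pi) - (-26/pi) = 48/pi.
Hence b_2 = (1/4)·(48/pi) = 12/pi.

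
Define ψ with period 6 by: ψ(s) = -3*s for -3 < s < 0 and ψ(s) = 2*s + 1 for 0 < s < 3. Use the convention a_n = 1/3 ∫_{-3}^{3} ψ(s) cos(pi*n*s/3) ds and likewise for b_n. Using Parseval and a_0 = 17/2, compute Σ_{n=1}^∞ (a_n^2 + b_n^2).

79/8

Parseval: a_0^2/2 + Σ_{n≥1} (a_n^2+b_n^2) = 1/3 ∫_{-3}^{3} ψ(s)^2 ds = 46.
Subtract a_0^2/2 = 289/8: Σ (a_n^2+b_n^2) = 79/8.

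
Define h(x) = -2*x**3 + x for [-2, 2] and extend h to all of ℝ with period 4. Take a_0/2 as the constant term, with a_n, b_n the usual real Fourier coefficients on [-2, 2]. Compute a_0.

a_0 = 1/2 ∫_{-2}^{2} h(x) dx = 1/2 · (0) = 0.

0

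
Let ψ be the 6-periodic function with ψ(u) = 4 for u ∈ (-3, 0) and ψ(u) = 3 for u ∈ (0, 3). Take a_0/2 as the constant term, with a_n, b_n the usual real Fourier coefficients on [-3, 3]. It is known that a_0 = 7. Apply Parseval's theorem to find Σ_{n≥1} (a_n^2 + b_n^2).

1/2

Parseval: a_0^2/2 + Σ_{n≥1} (a_n^2+b_n^2) = 1/3 ∫_{-3}^{3} ψ(u)^2 du = 25.
Subtract a_0^2/2 = 49/2: Σ (a_n^2+b_n^2) = 1/2.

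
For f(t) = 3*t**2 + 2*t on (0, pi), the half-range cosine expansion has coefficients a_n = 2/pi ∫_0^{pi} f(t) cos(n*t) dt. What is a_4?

3/4

a_4 = 2/pi ∫_0^{pi} (3*t**2 + 2*t) cos(4*t) dt.
Integrating by parts twice (tabular method), an antiderivative of (3*t**2 + 2*t) cos(4*t) is 3*t**2*sin(4*t)/4 + t*sin(4*t)/2 + 3*t*cos(4*t)/8 - 3*sin(4*t)/32 + cos(4*t)/8; evaluating from 0 to pi: ∫_{0}^{pi} (3*t**2 + 2*t) cos(4*t) dt = (1/8 + 3*pi/8) - (1/8) = 3*pi/8.
Hence a_4 = (2/pi)·(3*pi/8) = 3/4.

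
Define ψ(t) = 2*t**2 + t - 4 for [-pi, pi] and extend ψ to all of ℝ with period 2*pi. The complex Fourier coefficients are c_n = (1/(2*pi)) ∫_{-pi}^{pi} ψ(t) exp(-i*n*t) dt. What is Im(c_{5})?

Since ψ is real-valued, Im(c_{5}) = -(1/(2*pi)) ∫_{-pi}^{pi} ψ(t) sin(5*t) dt = -b_{5}/2.
Integrating by parts twice (tabular method), an antiderivative of (2*t**2 + t - 4) sin(5*t) is -2*t**2*cos(5*t)/5 + 4*t*sin(5*t)/25 - t*cos(5*t)/5 + sin(5*t)/25 + 104*cos(5*t)/125; evaluating from -pi to pi: ∫_{-pi}^{pi} (2*t**2 + t - 4) sin(5*t) dt = (-104/125 + pi/5 + 2*pi**2/5) - (-104/125 - pi/5 + 2*pi**2/5) = 2*pi/5.
Hence Im(c_{5}) = (-1/(2*pi))·(2*pi/5) = -1/5.

-1/5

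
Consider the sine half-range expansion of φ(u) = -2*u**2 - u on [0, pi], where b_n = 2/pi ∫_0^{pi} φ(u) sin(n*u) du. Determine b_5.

b_5 = 2/pi ∫_0^{pi} (-2*u**2 - u) sin(5*u) du.
Integrating by parts twice (tabular method), an antiderivative of (-2*u**2 - u) sin(5*u) is 2*u**2*cos(5*u)/5 - 4*u*sin(5*u)/25 + u*cos(5*u)/5 - sin(5*u)/25 - 4*cos(5*u)/125; evaluating from 0 to pi: ∫_{0}^{pi} (-2*u**2 - u) sin(5*u) du = (-2*pi**2/5 - pi/5 + 4/125) - (-4/125) = -2*pi**2/5 - pi/5 + 8/125.
Hence b_5 = (2/pi)·(-2*pi**2/5 - pi/5 + 8/125) = 2*(-50*pi**2 - 25*pi + 8)/(125*pi).

2*(-50*pi**2 - 25*pi + 8)/(125*pi)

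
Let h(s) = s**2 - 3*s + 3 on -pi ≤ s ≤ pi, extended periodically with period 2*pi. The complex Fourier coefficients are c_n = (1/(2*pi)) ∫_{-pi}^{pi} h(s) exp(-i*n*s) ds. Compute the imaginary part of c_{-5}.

-3/5

Since h is real-valued, Im(c_{-5}) = -(1/(2*pi)) ∫_{-pi}^{pi} h(s) sin(-5*s) ds = b_{5}/2.
Integrating by parts twice (tabular method), an antiderivative of (s**2 - 3*s + 3) sin(-5*s) is s**2*cos(5*s)/5 - 2*s*sin(5*s)/25 - 3*s*cos(5*s)/5 + 3*sin(5*s)/25 + 73*cos(5*s)/125; evaluating from -pi to pi: ∫_{-pi}^{pi} (s**2 - 3*s + 3) sin(-5*s) ds = (-pi**2/5 - 73/125 + 3*pi/5) - (-pi**2/5 - 3*pi/5 - 73/125) = 6*pi/5.
Hence Im(c_{-5}) = (-1/(2*pi))·(6*pi/5) = -3/5.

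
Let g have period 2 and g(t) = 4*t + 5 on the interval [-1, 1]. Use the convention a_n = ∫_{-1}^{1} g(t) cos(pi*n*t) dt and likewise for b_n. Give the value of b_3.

b_3 = ∫_{-1}^{1} g(t) sin(3*pi*t) dt.
Integrating by parts (boundary term plus one more integral), an antiderivative of (4*t + 5) sin(3*pi*t) is -4*t*cos(3*pi*t)/(3*pi) + 4*sin(3*pi*t)/(9*pi**2) - 5*cos(3*pi*t)/(3*pi); evaluating from -1 to 1: ∫_{-1}^{1} (4*t + 5) sin(3*pi*t) dt = (3/pi) - (1/(3*pi)) = 8/(3*pi).
Hence b_3 = 8/(3*pi).

8/(3*pi)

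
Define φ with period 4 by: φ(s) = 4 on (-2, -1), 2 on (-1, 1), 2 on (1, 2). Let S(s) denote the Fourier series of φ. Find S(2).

3

s = 2 differs from s = -2 by 1 full period(s), and the series is 4-periodic.
At s = -2 the one-sided limits are φ(-2^-) = 2 and φ(-2^+) = 4.
By Dirichlet's theorem the series converges to their average, [(2) + (4)]/2 = 3.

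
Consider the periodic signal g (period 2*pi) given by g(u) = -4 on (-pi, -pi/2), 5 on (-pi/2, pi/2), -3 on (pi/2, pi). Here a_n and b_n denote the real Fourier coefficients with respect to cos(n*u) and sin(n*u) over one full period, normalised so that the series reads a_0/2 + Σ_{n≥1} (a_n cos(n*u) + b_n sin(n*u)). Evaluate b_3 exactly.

b_3 = 1/pi ∫_{-pi}^{pi} g(u) sin(3*u) du.
Split the integral at the breakpoints.
Directly, an antiderivative of (-4) sin(3*u) is 4*cos(3*u)/3; evaluating from -pi to -pi/2: ∫_{-pi}^{-pi/2} (-4) sin(3*u) du = (0) - (-4/3) = 4/3.
Directly, an antiderivative of (5) sin(3*u) is -5*cos(3*u)/3; evaluating from -pi/2 to pi/2: ∫_{-pi/2}^{pi/2} (5) sin(3*u) du = (0) - (0) = 0.
Directly, an antiderivative of (-3) sin(3*u) is cos(3*u); evaluating from pi/2 to pi: ∫_{pi/2}^{pi} (-3) sin(3*u) du = (-1) - (0) = -1.
Summing the pieces and multiplying by (1/pi) gives b_3 = 1/(3*pi).

1/(3*pi)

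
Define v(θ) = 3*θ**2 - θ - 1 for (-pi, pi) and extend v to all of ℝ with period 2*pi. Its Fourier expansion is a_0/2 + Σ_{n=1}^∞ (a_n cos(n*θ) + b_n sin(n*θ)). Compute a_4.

3/4

a_4 = 1/pi ∫_{-pi}^{pi} v(θ) cos(4*θ) dθ.
Integrating by parts twice (tabular method), an antiderivative of (3*θ**2 - θ - 1) cos(4*θ) is 3*θ**2*sin(4*θ)/4 - θ*sin(4*θ)/4 + 3*θ*cos(4*θ)/8 - 11*sin(4*θ)/32 - cos(4*θ)/16; evaluating from -pi to pi: ∫_{-pi}^{pi} (3*θ**2 - θ - 1) cos(4*θ) dθ = (-1/16 + 3*pi/8) - (-3*pi/8 - 1/16) = 3*pi/4.
Hence a_4 = (1/pi)·(3*pi/4) = 3/4.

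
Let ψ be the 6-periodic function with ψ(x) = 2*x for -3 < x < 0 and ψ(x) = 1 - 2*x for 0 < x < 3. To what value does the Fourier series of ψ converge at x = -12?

x = -12 differs from x = 0 by -2 full period(s), and the series is 6-periodic.
At x = 0 the one-sided limits are ψ(0^-) = 0 and ψ(0^+) = 1.
By Dirichlet's theorem the series converges to their average, [(0) + (1)]/2 = 1/2.

1/2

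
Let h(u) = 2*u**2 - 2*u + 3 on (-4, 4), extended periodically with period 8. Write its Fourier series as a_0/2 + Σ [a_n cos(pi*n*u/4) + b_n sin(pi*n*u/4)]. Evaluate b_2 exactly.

b_2 = 1/4 ∫_{-4}^{4} h(u) sin(pi*u/2) du.
Integrating by parts twice (tabular method), an antiderivative of (2*u**2 - 2*u + 3) sin(pi*u/2) is -4*u**2*cos(pi*u/2)/pi + 16*u*sin(pi*u/2)/pi**2 + 4*u*cos(pi*u/2)/pi - 8*sin(pi*u/2)/pi**2 - 6*cos(pi*u/2)/pi + 32*cos(pi*u/2)/pi**3; evaluating from -4 to 4: ∫_{-4}^{4} (2*u**2 - 2*u + 3) sin(pi*u/2) du = (-54/pi + 32/pi**3) - (-86/pi + 32/pi**3) = 32/pi.
Hence b_2 = (1/4)·(32/pi) = 8/pi.

8/pi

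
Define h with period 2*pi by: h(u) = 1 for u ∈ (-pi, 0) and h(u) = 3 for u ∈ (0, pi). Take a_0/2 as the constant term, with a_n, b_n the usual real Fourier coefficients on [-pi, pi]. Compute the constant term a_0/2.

a_0 = 1/pi ∫_{-pi}^{pi} h(u) du = 1/pi · (4*pi) = 4.
So the constant term a_0/2 = 2.

2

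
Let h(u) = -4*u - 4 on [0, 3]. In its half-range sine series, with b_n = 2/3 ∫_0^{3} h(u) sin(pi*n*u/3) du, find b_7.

-40/(7*pi)

b_7 = 2/3 ∫_0^{3} (-4*u - 4) sin(7*pi*u/3) du.
Integrating by parts (boundary term plus one more integral), an antiderivative of (-4*u - 4) sin(7*pi*u/3) is 12*u*cos(7*pi*u/3)/(7*pi) - 36*sin(7*pi*u/3)/(49*pi**2) + 12*cos(7*pi*u/3)/(7*pi); evaluating from 0 to 3: ∫_{0}^{3} (-4*u - 4) sin(7*pi*u/3) du = (-48/(7*pi)) - (12/(7*pi)) = -60/(7*pi).
Hence b_7 = (2/3)·(-60/(7*pi)) = -40/(7*pi).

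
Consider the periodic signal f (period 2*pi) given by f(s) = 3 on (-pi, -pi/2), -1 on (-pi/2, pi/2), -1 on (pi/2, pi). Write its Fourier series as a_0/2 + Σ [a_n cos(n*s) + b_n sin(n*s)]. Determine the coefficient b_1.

b_1 = 1/pi ∫_{-pi}^{pi} f(s) sin(s) ds.
Split the integral at the breakpoints.
Directly, an antiderivative of (3) sin(s) is -3*cos(s); evaluating from -pi to -pi/2: ∫_{-pi}^{-pi/2} (3) sin(s) ds = (0) - (3) = -3.
Directly, an antiderivative of (-1) sin(s) is cos(s); evaluating from -pi/2 to pi/2: ∫_{-pi/2}^{pi/2} (-1) sin(s) ds = (0) - (0) = 0.
Directly, an antiderivative of (-1) sin(s) is cos(s); evaluating from pi/2 to pi: ∫_{pi/2}^{pi} (-1) sin(s) ds = (-1) - (0) = -1.
Summing the pieces and multiplying by (1/pi) gives b_1 = -4/pi.

-4/pi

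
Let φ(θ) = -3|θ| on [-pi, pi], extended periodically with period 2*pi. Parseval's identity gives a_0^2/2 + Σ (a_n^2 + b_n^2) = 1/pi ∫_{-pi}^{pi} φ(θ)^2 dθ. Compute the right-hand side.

6*pi**2

1/pi ∫_{-pi}^{pi} φ(θ)^2 dθ = 1/pi · (6*pi**3) = 6*pi**2.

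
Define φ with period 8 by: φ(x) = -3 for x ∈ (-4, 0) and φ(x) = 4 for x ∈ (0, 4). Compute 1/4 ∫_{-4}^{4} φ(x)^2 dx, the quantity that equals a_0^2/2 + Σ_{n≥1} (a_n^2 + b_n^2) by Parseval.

1/4 ∫_{-4}^{4} φ(x)^2 dx = 1/4 · (100) = 25.

25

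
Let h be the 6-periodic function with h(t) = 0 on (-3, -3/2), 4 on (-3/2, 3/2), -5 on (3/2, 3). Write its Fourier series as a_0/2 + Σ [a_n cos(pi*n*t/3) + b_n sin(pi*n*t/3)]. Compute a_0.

3/2

a_0 = 1/3 ∫_{-3}^{3} h(t) dt = 1/3 · (9/2) = 3/2.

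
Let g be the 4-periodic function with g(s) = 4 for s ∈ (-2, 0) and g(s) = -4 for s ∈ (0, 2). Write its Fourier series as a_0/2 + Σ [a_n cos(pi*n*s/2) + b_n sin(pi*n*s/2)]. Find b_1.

-16/pi

b_1 = 1/2 ∫_{-2}^{2} g(s) sin(pi*s/2) ds.
g is odd and sin(pi*s/2) is odd, so the integrand is even and b_1 = ∫_0^{2} g(s) sin(pi*s/2) ds.
Directly, an antiderivative of (-4) sin(pi*s/2) is 8*cos(pi*s/2)/pi; evaluating from 0 to 2: ∫_{0}^{2} (-4) sin(pi*s/2) ds = (-8/pi) - (8/pi) = -16/pi.
Hence b_1 = -16/pi.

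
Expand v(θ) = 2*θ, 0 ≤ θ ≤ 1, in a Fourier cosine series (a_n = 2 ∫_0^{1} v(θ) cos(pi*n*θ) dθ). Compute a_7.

-8/(49*pi**2)

a_7 = 2 ∫_0^{1} (2*θ) cos(7*pi*θ) dθ.
Integrating by parts (boundary term plus one more integral), an antiderivative of (2*θ) cos(7*pi*θ) is 2*θ*sin(7*pi*θ)/(7*pi) + 2*cos(7*pi*θ)/(49*pi**2); evaluating from 0 to 1: ∫_{0}^{1} (2*θ) cos(7*pi*θ) dθ = (-2/(49*pi**2)) - (2/(49*pi**2)) = -4/(49*pi**2).
Hence a_7 = 2·(-4/(49*pi**2)) = -8/(49*pi**2).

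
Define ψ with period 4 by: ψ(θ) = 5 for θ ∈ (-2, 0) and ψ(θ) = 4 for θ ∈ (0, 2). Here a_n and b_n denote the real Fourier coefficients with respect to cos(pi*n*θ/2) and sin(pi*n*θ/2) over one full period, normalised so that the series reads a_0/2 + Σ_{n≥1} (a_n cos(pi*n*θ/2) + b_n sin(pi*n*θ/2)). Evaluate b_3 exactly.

b_3 = 1/2 ∫_{-2}^{2} ψ(θ) sin(3*pi*θ/2) dθ.
Split the integral at the breakpoints.
Directly, an antiderivative of (5) sin(3*pi*θ/2) is -10*cos(3*pi*θ/2)/(3*pi); evaluating from -2 to 0: ∫_{-2}^{0} (5) sin(3*pi*θ/2) dθ = (-10/(3*pi)) - (10/(3*pi)) = -20/(3*pi).
Directly, an antiderivative of (4) sin(3*pi*θ/2) is -8*cos(3*pi*θ/2)/(3*pi); evaluating from 0 to 2: ∫_{0}^{2} (4) sin(3*pi*θ/2) dθ = (8/(3*pi)) - (-8/(3*pi)) = 16/(3*pi).
Summing the pieces and multiplying by (1/2) gives b_3 = -2/(3*pi).

-2/(3*pi)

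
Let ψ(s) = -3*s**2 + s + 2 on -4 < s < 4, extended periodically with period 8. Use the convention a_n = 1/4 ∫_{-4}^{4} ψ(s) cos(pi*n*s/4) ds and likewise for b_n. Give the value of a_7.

192/(49*pi**2)

a_7 = 1/4 ∫_{-4}^{4} ψ(s) cos(7*pi*s/4) ds.
Integrating by parts twice (tabular method), an antiderivative of (-3*s**2 + s + 2) cos(7*pi*s/4) is -12*s**2*sin(7*pi*s/4)/(7*pi) + 4*s*sin(7*pi*s/4)/(7*pi) - 96*s*cos(7*pi*s/4)/(49*pi**2) + 384*sin(7*pi*s/4)/(343*pi**3) + 8*sin(7*pi*s/4)/(7*pi) + 16*cos(7*pi*s/4)/(49*pi**2); evaluating from -4 to 4: ∫_{-4}^{4} (-3*s**2 + s + 2) cos(7*pi*s/4) ds = (368/(49*pi**2)) - (-400/(49*pi**2)) = 768/(49*pi**2).
Hence a_7 = (1/4)·(768/(49*pi**2)) = 192/(49*pi**2).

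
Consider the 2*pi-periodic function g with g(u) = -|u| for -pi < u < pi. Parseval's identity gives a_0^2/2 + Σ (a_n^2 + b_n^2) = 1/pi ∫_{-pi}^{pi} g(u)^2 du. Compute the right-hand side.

1/pi ∫_{-pi}^{pi} g(u)^2 du = 1/pi · (2*pi**3/3) = 2*pi**2/3.

2*pi**2/3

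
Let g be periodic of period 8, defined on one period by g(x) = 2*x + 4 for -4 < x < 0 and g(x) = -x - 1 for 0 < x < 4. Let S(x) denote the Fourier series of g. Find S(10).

x = 10 differs from x = 2 by 1 full period(s), and the series is 8-periodic.
g is continuous at x = 2 with value -3, so the series converges to -3 there.

-3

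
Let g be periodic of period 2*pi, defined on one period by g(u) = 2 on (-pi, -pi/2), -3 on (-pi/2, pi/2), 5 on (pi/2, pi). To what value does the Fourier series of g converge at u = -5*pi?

7/2

u = -5*pi differs from u = -pi by -2 full period(s), and the series is 2*pi-periodic.
At u = -pi the one-sided limits are g(-pi^-) = 5 and g(-pi^+) = 2.
By Dirichlet's theorem the series converges to their average, [(5) + (2)]/2 = 7/2.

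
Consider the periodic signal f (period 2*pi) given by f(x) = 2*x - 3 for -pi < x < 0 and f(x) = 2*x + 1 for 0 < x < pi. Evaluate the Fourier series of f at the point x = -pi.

-1

At x = -pi the one-sided limits are f(-pi^-) = 1 + 2*pi and f(-pi^+) = -2*pi - 3.
By Dirichlet's theorem the series converges to their average, [(1 + 2*pi) + (-2*pi - 3)]/2 = -1.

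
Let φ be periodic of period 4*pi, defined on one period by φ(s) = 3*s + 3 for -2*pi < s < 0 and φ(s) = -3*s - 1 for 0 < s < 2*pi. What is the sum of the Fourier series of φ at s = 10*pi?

1 - 6*pi

s = 10*pi differs from s = 2*pi by 2 full period(s), and the series is 4*pi-periodic.
At s = 2*pi the one-sided limits are φ(2*pi^-) = -6*pi - 1 and φ(2*pi^+) = 3 - 6*pi.
By Dirichlet's theorem the series converges to their average, [(-6*pi - 1) + (3 - 6*pi)]/2 = 1 - 6*pi.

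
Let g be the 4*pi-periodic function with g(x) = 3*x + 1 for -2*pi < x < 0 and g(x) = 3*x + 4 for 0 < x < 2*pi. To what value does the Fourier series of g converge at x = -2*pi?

x = -2*pi differs from x = 2*pi by -1 full period(s), and the series is 4*pi-periodic.
At x = 2*pi the one-sided limits are g(2*pi^-) = 4 + 6*pi and g(2*pi^+) = 1 - 6*pi.
By Dirichlet's theorem the series converges to their average, [(4 + 6*pi) + (1 - 6*pi)]/2 = 5/2.

5/2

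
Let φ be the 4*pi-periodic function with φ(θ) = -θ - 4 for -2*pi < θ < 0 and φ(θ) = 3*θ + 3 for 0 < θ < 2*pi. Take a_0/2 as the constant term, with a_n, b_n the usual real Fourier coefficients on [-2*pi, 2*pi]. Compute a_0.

a_0 = (1/(2*pi)) ∫_{-2*pi}^{2*pi} φ(θ) dθ = (1/(2*pi)) · (2*pi*(-1 + 4*pi)) = -1 + 4*pi.

-1 + 4*pi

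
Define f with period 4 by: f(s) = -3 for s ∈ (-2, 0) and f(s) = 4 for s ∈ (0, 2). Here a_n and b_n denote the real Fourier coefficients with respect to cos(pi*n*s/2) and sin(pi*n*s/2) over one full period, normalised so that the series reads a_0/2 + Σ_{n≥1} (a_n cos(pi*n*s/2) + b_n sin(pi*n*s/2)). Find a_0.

a_0 = 1/2 ∫_{-2}^{2} f(s) ds = 1/2 · (2) = 1.

1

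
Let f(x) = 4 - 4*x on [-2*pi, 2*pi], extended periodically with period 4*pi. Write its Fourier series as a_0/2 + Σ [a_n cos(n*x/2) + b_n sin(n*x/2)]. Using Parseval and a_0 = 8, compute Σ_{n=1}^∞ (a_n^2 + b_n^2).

128*pi**2/3

Parseval: a_0^2/2 + Σ_{n≥1} (a_n^2+b_n^2) = (1/(2*pi)) ∫_{-2*pi}^{2*pi} f(x)^2 dx = 32 + 128*pi**2/3.
Subtract a_0^2/2 = 32: Σ (a_n^2+b_n^2) = 128*pi**2/3.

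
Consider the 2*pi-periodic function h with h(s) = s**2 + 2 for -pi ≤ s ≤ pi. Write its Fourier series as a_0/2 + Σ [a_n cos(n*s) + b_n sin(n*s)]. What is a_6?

a_6 = 1/pi ∫_{-pi}^{pi} h(s) cos(6*s) ds.
h is even and cos(6*s) is even, so the integrand is even and a_6 = 2/pi ∫_0^{pi} h(s) cos(6*s) ds.
Integrating by parts twice (tabular method), an antiderivative of (s**2 + 2) cos(6*s) is s**2*sin(6*s)/6 + s*cos(6*s)/18 + 35*sin(6*s)/108; evaluating from 0 to pi: ∫_{0}^{pi} (s**2 + 2) cos(6*s) ds = (pi/18) - (0) = pi/18.
Hence a_6 = (2/pi)·(pi/18) = 1/9.

1/9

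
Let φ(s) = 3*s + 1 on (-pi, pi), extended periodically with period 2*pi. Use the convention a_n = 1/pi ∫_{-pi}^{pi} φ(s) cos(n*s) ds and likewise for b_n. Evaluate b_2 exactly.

-3

b_2 = 1/pi ∫_{-pi}^{pi} φ(s) sin(2*s) ds.
Integrating by parts (boundary term plus one more integral), an antiderivative of (3*s + 1) sin(2*s) is -3*s*cos(2*s)/2 + 3*sin(2*s)/4 - cos(2*s)/2; evaluating from -pi to pi: ∫_{-pi}^{pi} (3*s + 1) sin(2*s) ds = (-3*pi/2 - 1/2) - (-1/2 + 3*pi/2) = -3*pi.
Hence b_2 = (1/pi)·(-3*pi) = -3.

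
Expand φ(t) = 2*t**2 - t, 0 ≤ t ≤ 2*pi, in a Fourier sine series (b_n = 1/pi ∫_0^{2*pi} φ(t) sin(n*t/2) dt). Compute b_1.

b_1 = 1/pi ∫_0^{2*pi} (2*t**2 - t) sin(t/2) dt.
Integrating by parts twice (tabular method), an antiderivative of (2*t**2 - t) sin(t/2) is -4*t**2*cos(t/2) + 16*t*sin(t/2) + 2*t*cos(t/2) - 4*sin(t/2) + 32*cos(t/2); evaluating from 0 to 2*pi: ∫_{0}^{2*pi} (2*t**2 - t) sin(t/2) dt = (-32 - 4*pi + 16*pi**2) - (32) = -64 - 4*pi + 16*pi**2.
Hence b_1 = (1/pi)·(-64 - 4*pi + 16*pi**2) = -64/pi - 4 + 16*pi.

-64/pi - 4 + 16*pi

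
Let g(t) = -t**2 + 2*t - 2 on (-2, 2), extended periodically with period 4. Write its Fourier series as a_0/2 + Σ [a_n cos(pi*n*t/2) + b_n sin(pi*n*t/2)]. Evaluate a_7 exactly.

a_7 = 1/2 ∫_{-2}^{2} g(t) cos(7*pi*t/2) dt.
Integrating by parts twice (tabular method), an antiderivative of (-t**2 + 2*t - 2) cos(7*pi*t/2) is -2*t**2*sin(7*pi*t/2)/(7*pi) + 4*t*sin(7*pi*t/2)/(7*pi) - 8*t*cos(7*pi*t/2)/(49*pi**2) - 4*sin(7*pi*t/2)/(7*pi) + 16*sin(7*pi*t/2)/(343*pi**3) + 8*cos(7*pi*t/2)/(49*pi**2); evaluating from -2 to 2: ∫_{-2}^{2} (-t**2 + 2*t - 2) cos(7*pi*t/2) dt = (8/(49*pi**2)) - (-24/(49*pi**2)) = 32/(49*pi**2).
Hence a_7 = (1/2)·(32/(49*pi**2)) = 16/(49*pi**2).

16/(49*pi**2)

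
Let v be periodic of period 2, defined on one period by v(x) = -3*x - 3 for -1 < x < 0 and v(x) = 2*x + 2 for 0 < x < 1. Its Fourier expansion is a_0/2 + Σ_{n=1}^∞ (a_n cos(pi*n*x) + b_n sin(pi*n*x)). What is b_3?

3/pi

b_3 = ∫_{-1}^{1} v(x) sin(3*pi*x) dx.
Split the integral at the breakpoints.
Integrating by parts (boundary term plus one more integral), an antiderivative of (-3*x - 3) sin(3*pi*x) is x*cos(3*pi*x)/pi - sin(3*pi*x)/(3*pi**2) + cos(3*pi*x)/pi; evaluating from -1 to 0: ∫_{-1}^{0} (-3*x - 3) sin(3*pi*x) dx = (1/pi) - (0) = 1/pi.
Integrating by parts (boundary term plus one more integral), an antiderivative of (2*x + 2) sin(3*pi*x) is -2*x*cos(3*pi*x)/(3*pi) + 2*sin(3*pi*x)/(9*pi**2) - 2*cos(3*pi*x)/(3*pi); evaluating from 0 to 1: ∫_{0}^{1} (2*x + 2) sin(3*pi*x) dx = (4/(3*pi)) - (-2/(3*pi)) = 2/pi.
Summing the pieces gives b_3 = 3/pi.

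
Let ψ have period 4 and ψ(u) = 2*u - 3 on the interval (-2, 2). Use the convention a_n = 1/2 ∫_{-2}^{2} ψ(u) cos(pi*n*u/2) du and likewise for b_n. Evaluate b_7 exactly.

8/(7*pi)

b_7 = 1/2 ∫_{-2}^{2} ψ(u) sin(7*pi*u/2) du.
Integrating by parts (boundary term plus one more integral), an antiderivative of (2*u - 3) sin(7*pi*u/2) is -4*u*cos(7*pi*u/2)/(7*pi) + 8*sin(7*pi*u/2)/(49*pi**2) + 6*cos(7*pi*u/2)/(7*pi); evaluating from -2 to 2: ∫_{-2}^{2} (2*u - 3) sin(7*pi*u/2) du = (2/(7*pi)) - (-2/pi) = 16/(7*pi).
Hence b_7 = (1/2)·(16/(7*pi)) = 8/(7*pi).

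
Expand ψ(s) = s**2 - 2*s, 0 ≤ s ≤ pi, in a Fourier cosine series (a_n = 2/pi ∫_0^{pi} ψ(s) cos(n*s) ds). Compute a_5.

a_5 = 2/pi ∫_0^{pi} (s**2 - 2*s) cos(5*s) ds.
Integrating by parts twice (tabular method), an antiderivative of (s**2 - 2*s) cos(5*s) is s**2*sin(5*s)/5 - 2*s*sin(5*s)/5 + 2*s*cos(5*s)/25 - 2*sin(5*s)/125 - 2*cos(5*s)/25; evaluating from 0 to pi: ∫_{0}^{pi} (s**2 - 2*s) cos(5*s) ds = (2/25 - 2*pi/25) - (-2/25) = 4/25 - 2*pi/25.
Hence a_5 = (2/pi)·(4/25 - 2*pi/25) = 4*(2 - pi)/(25*pi).

4*(2 - pi)/(25*pi)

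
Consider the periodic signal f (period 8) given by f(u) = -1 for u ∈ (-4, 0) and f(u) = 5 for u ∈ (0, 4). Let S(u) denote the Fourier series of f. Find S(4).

2

At u = 4 the one-sided limits are f(4^-) = 5 and f(4^+) = -1.
By Dirichlet's theorem the series converges to their average, [(5) + (-1)]/2 = 2.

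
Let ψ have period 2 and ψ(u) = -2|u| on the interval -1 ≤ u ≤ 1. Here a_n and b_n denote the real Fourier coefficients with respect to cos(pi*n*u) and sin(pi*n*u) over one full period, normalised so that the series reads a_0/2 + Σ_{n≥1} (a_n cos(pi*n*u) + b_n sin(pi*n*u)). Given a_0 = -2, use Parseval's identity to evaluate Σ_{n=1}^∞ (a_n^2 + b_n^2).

Parseval: a_0^2/2 + Σ_{n≥1} (a_n^2+b_n^2) = ∫_{-1}^{1} ψ(u)^2 du = 8/3.
Subtract a_0^2/2 = 2: Σ (a_n^2+b_n^2) = 2/3.

2/3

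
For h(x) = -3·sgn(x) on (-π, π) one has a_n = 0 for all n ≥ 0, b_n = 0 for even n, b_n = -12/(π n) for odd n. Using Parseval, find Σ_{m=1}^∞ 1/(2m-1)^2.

Parseval: Σ b_n^2 = (1/π) ∫_{-π}^{π} h(x)^2 dx = 18.
Only odd n contribute, with b_n^2 = 144/(π^2 n^2), so Σ_{m≥1} 1/(2m-1)^2 = π^2·(18)/144 = pi**2/8.

pi**2/8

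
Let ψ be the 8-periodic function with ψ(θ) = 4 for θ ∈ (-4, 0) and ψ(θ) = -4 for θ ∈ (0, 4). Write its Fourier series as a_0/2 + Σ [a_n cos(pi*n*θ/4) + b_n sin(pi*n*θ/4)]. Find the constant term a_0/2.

a_0 = 1/4 ∫_{-4}^{4} ψ(θ) dθ = 1/4 · (0) = 0.
So the constant term a_0/2 = 0.

0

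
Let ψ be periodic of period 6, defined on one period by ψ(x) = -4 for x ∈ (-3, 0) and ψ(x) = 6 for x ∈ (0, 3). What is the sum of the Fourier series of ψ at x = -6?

1

x = -6 differs from x = 0 by -1 full period(s), and the series is 6-periodic.
At x = 0 the one-sided limits are ψ(0^-) = -4 and ψ(0^+) = 6.
By Dirichlet's theorem the series converges to their average, [(-4) + (6)]/2 = 1.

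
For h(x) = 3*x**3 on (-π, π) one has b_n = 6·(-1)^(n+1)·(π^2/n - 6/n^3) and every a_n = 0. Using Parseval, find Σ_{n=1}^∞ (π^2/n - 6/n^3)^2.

Parseval: Σ b_n^2 = (1/π) ∫_{-π}^{π} h(x)^2 dx = 18*pi**6/7.
b_n^2 = 36·(π^2/n - 6/n^3)^2, so the sum equals (18*pi**6/7)/36 = pi**6/14.

pi**6/14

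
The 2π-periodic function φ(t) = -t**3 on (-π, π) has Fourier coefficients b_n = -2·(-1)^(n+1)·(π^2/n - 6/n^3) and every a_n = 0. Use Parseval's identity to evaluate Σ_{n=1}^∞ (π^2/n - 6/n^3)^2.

pi**6/14

Parseval: Σ b_n^2 = (1/π) ∫_{-π}^{π} φ(t)^2 dt = 2*pi**6/7.
b_n^2 = 4·(π^2/n - 6/n^3)^2, so the sum equals (2*pi**6/7)/4 = pi**6/14.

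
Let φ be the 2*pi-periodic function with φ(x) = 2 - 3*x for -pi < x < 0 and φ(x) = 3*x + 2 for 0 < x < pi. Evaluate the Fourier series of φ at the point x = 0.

φ is continuous at x = 0 with value 2, so the series converges to 2 there.

2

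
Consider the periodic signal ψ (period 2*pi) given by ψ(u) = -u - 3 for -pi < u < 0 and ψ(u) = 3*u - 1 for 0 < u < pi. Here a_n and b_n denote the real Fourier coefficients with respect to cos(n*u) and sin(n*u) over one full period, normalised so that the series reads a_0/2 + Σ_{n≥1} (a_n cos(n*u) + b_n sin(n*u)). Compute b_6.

b_6 = 1/pi ∫_{-pi}^{pi} ψ(u) sin(6*u) du.
Split the integral at the breakpoints.
Integrating by parts (boundary term plus one more integral), an antiderivative of (-u - 3) sin(6*u) is u*cos(6*u)/6 - sin(6*u)/36 + cos(6*u)/2; evaluating from -pi to 0: ∫_{-pi}^{0} (-u - 3) sin(6*u) du = (1/2) - (1/2 - pi/6) = pi/6.
Integrating by parts (boundary term plus one more integral), an antiderivative of (3*u - 1) sin(6*u) is -u*cos(6*u)/2 + sin(6*u)/12 + cos(6*u)/6; evaluating from 0 to pi: ∫_{0}^{pi} (3*u - 1) sin(6*u) du = (1/6 - pi/2) - (1/6) = -pi/2.
Summing the pieces and multiplying by (1/pi) gives b_6 = -1/3.

-1/3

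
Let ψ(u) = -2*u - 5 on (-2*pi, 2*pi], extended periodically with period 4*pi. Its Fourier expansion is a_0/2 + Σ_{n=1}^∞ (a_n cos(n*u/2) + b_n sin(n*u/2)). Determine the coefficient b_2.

4

b_2 = (1/(2*pi)) ∫_{-2*pi}^{2*pi} ψ(u) sin(u) du.
Integrating by parts (boundary term plus one more integral), an antiderivative of (-2*u - 5) sin(u) is 2*u*cos(u) - 2*sin(u) + 5*cos(u); evaluating from -2*pi to 2*pi: ∫_{-2*pi}^{2*pi} (-2*u - 5) sin(u) du = (5 + 4*pi) - (5 - 4*pi) = 8*pi.
Hence b_2 = (1/(2*pi))·(8*pi) = 4.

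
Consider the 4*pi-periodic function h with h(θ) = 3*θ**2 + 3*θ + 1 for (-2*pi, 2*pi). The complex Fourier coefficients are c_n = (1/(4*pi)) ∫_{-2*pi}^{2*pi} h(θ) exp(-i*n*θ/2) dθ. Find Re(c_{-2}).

6

Since h is real-valued, Re(c_{-2}) = (1/(4*pi)) ∫_{-2*pi}^{2*pi} h(θ) cos(-θ) dθ = a_{2}/2.
Integrating by parts twice (tabular method), an antiderivative of (3*θ**2 + 3*θ + 1) cos(-θ) is 3*θ**2*sin(θ) + 3*θ*sin(θ) + 6*θ*cos(θ) - 5*sin(θ) + 3*cos(θ); evaluating from -2*pi to 2*pi: ∫_{-2*pi}^{2*pi} (3*θ**2 + 3*θ + 1) cos(-θ) dθ = (3 + 12*pi) - (3 - 12*pi) = 24*pi.
Hence Re(c_{-2}) = (1/(4*pi))·(24*pi) = 6.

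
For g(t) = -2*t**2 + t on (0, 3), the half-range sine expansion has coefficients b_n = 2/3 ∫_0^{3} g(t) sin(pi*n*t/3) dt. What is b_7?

b_7 = 2/3 ∫_0^{3} (-2*t**2 + t) sin(7*pi*t/3) dt.
Integrating by parts twice (tabular method), an antiderivative of (-2*t**2 + t) sin(7*pi*t/3) is 6*t**2*cos(7*pi*t/3)/(7*pi) - 36*t*sin(7*pi*t/3)/(49*pi**2) - 3*t*cos(7*pi*t/3)/(7*pi) + 9*sin(7*pi*t/3)/(49*pi**2) - 108*cos(7*pi*t/3)/(343*pi**3); evaluating from 0 to 3: ∫_{0}^{3} (-2*t**2 + t) sin(7*pi*t/3) dt = (9*(12 - 245*pi**2)/(343*pi**3)) - (-108/(343*pi**3)) = 9*(24 - 245*pi**2)/(343*pi**3).
Hence b_7 = (2/3)·(9*(24 - 245*pi**2)/(343*pi**3)) = 6*(24 - 245*pi**2)/(343*pi**3).

6*(24 - 245*pi**2)/(343*pi**3)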